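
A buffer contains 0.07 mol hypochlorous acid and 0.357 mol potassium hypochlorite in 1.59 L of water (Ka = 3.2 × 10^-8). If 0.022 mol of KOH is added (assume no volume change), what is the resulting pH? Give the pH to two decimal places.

After neutralization: n(HOCl) = 0.048 mol, n(OCl-) = 0.379 mol.
pKa = −log(3.2 × 10^-8) = 7.495
Henderson–Hasselbalch with mole ratio 0.379/0.048: pH = 7.495 + (+0.897)

pH = 8.39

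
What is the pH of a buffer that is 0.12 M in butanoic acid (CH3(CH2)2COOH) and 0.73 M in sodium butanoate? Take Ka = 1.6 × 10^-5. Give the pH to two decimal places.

pH = 5.58

pKa = −log(1.6 × 10^-5) = 4.796
pH = pKa + log([A⁻]/[HA]) = 4.796 + log(0.73/0.12)
pH = 4.796 + (+0.784) = 5.58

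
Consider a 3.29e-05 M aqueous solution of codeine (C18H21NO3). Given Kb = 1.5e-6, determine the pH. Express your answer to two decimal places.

pH = 8.80

C18H21NO3 + H2O ⇌ C18H22NO3+ + OH-
Kb = x²/(3.29e-05 − x) = 1.5 × 10^-6
Here C₀/Kb ≈ 21.9, so the small-x approximation fails. Use the quadratic:
x = [−1.5e-06 + √(1.5e-06² + 1.97e-10)]/2 = 6.31 × 10^-6 M
pOH = 5.20, so pH = 14.00 − pOH = 8.80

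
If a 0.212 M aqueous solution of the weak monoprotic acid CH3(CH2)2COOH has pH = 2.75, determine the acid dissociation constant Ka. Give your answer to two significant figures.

Ka = 1.5 × 10^-5

[H+] = 10^(-2.75) = 1.78 × 10^-3 M
At equilibrium [HA] = 0.212 − 1.78 × 10^-3 = 2.10 × 10^-1 M
Ka = [H+][A-]/[HA] = (1.78 × 10^-3)² / 2.10 × 10^-1 = 1.5 × 10^-5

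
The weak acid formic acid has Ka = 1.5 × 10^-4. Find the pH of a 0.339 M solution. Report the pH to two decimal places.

pH = 2.15

HCOOH ⇌ HCOO- + H+
Ka = x²/(0.339 − x) = 1.5 × 10^-4
Assume x ≪ 0.339: x ≈ √(1.5 × 10^-4 × 0.339) = 7.13 × 10^-3 M
pH = −log[H+] = −log(7.13 × 10^-3) = 2.15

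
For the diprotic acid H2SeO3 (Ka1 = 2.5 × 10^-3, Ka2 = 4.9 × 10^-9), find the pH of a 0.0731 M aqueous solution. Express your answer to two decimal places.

Ka1 ≫ Ka2, so treat the first dissociation as the only significant source of H+.
Ka1 = x²/(0.0731 − x) = 2.5 × 10^-3
Solving the quadratic: x = (−Ka1 + √(Ka1² + 4·Ka1·C₀))/2 = 1.23 × 10^-2 M
pH = −log(1.23 × 10^-2) = 1.91

pH = 1.91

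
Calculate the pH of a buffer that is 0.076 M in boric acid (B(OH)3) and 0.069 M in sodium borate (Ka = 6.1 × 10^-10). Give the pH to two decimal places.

pKa = −log(6.1 × 10^-10) = 9.215
Henderson–Hasselbalch: pH = pKa + log([B(OH)4-]/[B(OH)3]) = 9.215 + log(0.069/0.076)
pH = 9.215 + (-0.042) = 9.17

pH = 9.17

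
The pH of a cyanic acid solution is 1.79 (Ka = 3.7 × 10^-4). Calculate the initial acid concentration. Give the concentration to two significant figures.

[H+] = 10^(-1.79) = 1.62 × 10^-2 M = x
Ka = x²/(C₀ − x) ⇒ C₀ = x + x²/Ka
C₀ = 1.62 × 10^-2 + (1.62 × 10^-2)²/(3.7 × 10^-4) = 7.25 × 10^-1 M

C₀ = 7.3 × 10^-1 M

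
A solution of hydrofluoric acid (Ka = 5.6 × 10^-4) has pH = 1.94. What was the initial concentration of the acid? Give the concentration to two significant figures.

[H+] = 10^(-1.94) = 1.15 × 10^-2 M = x
Ka = x²/(C₀ − x) ⇒ C₀ = x + x²/Ka
C₀ = 1.15 × 10^-2 + (1.15 × 10^-2)²/(5.6 × 10^-4) = 2.48 × 10^-1 M

C₀ = 2.5 × 10^-1 M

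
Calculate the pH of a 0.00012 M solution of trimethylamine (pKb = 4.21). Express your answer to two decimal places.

(CH3)3N + H2O ⇌ (CH3)3NH+ + OH-
Kb = 10^(−4.21) = 6.17 × 10^-5
From the ICE table, Kb = [OH-]²/(0.00012 − [OH-]) = 6.17 × 10^-5.
The 5% rule fails; solving [OH-]² + Kb·[OH-] − Kb·C₀ = 0 exactly:
[OH-] = [−6.17e-05 + √(6.17e-05² + 2.96e-08)]/2 = 6.06 × 10^-5 M
pOH = 4.22, so pH = 14.00 − pOH = 9.78

pH = 9.78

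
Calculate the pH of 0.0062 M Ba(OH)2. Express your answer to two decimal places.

pH = 12.09

Ba(OH)2 is a strong base (each formula unit releases 2 OH-); [OH-] = 0.0124 M.
pOH = -log(0.0124) = 1.91
pH = 14.00 - 1.91 = 12.09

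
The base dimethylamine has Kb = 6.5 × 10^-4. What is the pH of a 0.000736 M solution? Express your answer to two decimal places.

(CH3)2NH + H2O ⇌ (CH3)2NH2+ + OH-
Kb = [OH-]²/(0.000736 − [OH-]) = 6.5 × 10^-4
[OH-] is not negligible relative to C₀; solve [OH-]² + 0.00065·[OH-] − 4.78e-07 = 0.
[OH-] = [−0.00065 + √(0.00065² + 1.91e-06)]/2 = 4.39 × 10^-4 M
pOH = 3.36, so pH = 14.00 − pOH = 10.64

pH = 10.64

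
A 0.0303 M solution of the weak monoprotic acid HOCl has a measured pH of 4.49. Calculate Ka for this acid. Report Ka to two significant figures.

Ka = 3.5 × 10^-8

[H+] = 10^(-4.49) = 3.24 × 10^-5 M
At equilibrium [HA] = 0.0303 − 3.24 × 10^-5 = 3.03 × 10^-2 M
Ka = [H+][A-]/[HA] = (3.24 × 10^-5)² / 3.03 × 10^-2 = 3.5 × 10^-8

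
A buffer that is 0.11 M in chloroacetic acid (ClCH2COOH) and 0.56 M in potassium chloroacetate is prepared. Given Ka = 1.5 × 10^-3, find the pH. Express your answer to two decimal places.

pH = 3.53

pKa = −log(1.5 × 10^-3) = 2.824
Using pH = pKa + log([base]/[acid]) with [base]/[acid] = 0.56/0.11:
pH = 2.824 + (+0.707) = 3.53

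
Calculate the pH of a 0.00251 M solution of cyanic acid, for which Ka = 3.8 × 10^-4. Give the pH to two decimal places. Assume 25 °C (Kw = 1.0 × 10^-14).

pH = 3.09

HOCN ⇌ OCN- + H+
From the ICE table, Ka = x²/(0.00251 − x) = 3.8 × 10^-4.
Here C₀/Ka ≈ 6.61, so the small-x approximation fails. Use the quadratic:
x = [−0.00038 + √(0.00038² + 3.82e-06)]/2 = 8.05 × 10^-4 M
pH = −log[H+] = −log(8.05 × 10^-4) = 3.09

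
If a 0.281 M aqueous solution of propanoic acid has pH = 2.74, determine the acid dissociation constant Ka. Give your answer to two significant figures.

Ka = 1.2 × 10^-5

[H+] = 10^(-2.74) = 1.82 × 10^-3 M
At equilibrium [HA] = 0.281 − 1.82 × 10^-3 = 2.79 × 10^-1 M
Ka = [H+][A-]/[HA] = (1.82 × 10^-3)² / 2.79 × 10^-1 = 1.2 × 10^-5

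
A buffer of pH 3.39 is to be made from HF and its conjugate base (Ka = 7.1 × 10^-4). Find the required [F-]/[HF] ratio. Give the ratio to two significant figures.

pKa = -log(7.1 × 10^-4) = 3.149
pH = pKa + log(r) ⇒ log(r) = 3.39 − 3.149 = +0.241
r = [F-]/[HF] = 10^(+0.241) = 1.74

ratio = 1.7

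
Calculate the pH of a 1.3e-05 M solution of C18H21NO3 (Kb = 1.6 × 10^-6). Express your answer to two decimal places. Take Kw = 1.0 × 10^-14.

C18H21NO3 + H2O ⇌ C18H22NO3+ + OH-
Let x = [OH-] at equilibrium. Kb = x²/(1.3e-05 − x).
Here C₀/Kb ≈ 8.12, so the small-x approximation fails. Use the quadratic:
x = (−Kb + √(Kb² + 4·Kb·C₀))/2 = 3.83 × 10^-6 M
pOH = 5.42, so pH = 14.00 − pOH = 8.58

pH = 8.58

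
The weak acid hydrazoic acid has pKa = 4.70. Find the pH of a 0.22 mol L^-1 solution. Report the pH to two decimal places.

pH = 2.68

HN3 ⇌ N3- + H+
Ka = 10^(−4.70) = 2.00 × 10^-5
Ka = x²/(0.22 − x) = 2.00 × 10^-5
Since Ka ≪ C₀, x ≈ √(Ka·C₀) = 2.10 × 10^-3 M.
Check: 0.95% ionized — well under 5%, approximation valid.
pH = −log(2.10 × 10^-3) = 2.68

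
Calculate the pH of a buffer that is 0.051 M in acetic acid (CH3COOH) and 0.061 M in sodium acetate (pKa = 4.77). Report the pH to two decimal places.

pH = pKa + log([A⁻]/[HA]) = 4.77 + log(0.061/0.051)
pH = 4.77 + (+0.078) = 4.85

pH = 4.85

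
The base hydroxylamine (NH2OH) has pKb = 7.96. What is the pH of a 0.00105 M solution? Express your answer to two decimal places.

pH = 8.53

NH2OH + H2O ⇌ NH3OH+ + OH-
Kb = 10^(−7.96) = 1.10 × 10^-8
From the ICE table, Kb = x²/(0.00105 − x) = 1.10 × 10^-8.
Assume x ≪ 0.00105: x ≈ √(1.10 × 10^-8 × 0.00105) = 3.40 × 10^-6 M
pOH = −log(3.40 × 10^-6) = 5.47; pH = 14.00 − 5.47 = 8.53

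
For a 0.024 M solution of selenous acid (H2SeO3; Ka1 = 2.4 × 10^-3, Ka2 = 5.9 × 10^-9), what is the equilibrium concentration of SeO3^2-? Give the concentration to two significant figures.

First ionization gives [H+] ≈ [HSeO3-] = 6.48 × 10^-3 M.
Second step: Ka2 = [H+][SeO3^2-]/[HSeO3-] ≈ [SeO3^2-] (since [H+] ≈ [HSeO3-]).
So [SeO3^2-] ≈ Ka2.

5.9 × 10^-9 M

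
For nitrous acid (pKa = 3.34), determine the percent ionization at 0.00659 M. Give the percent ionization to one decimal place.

23.1%

HNO2 ⇌ NO2- + H+; let x = [H+] at equilibrium.
Ka = 10^(−3.34) = 4.57 × 10^-4
Ka = x²/(C₀ − x); solving the quadratic gives x = 1.52 × 10^-3 M.
Fraction ionized = 1.52 × 10^-3 / 0.00659 = 0.2307 → 23.1%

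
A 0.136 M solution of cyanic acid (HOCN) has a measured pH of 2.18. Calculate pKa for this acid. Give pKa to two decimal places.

pKa = 3.47

[H+] = 10^(-2.18) = 6.61 × 10^-3 M
At equilibrium [HA] = 0.136 − 6.61 × 10^-3 = 1.29 × 10^-1 M
Ka = [H+][A-]/[HA] = (6.61 × 10^-3)² / 1.29 × 10^-1 = 3.39 × 10^-4
pKa = -log(3.39 × 10^-4) = 3.47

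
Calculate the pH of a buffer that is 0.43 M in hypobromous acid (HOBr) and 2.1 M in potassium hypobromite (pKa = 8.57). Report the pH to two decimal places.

pH = pKa + log([A⁻]/[HA]) = 8.57 + log(2.1/0.43)
pH = 8.57 + (+0.689) = 9.26

pH = 9.26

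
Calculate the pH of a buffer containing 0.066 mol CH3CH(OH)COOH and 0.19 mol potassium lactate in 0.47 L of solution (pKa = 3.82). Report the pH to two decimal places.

pH = 4.28

Using pH = pKa + log([base]/[acid]) with [base]/[acid] = 0.19/0.066:
pH = 3.82 + (+0.459) = 4.28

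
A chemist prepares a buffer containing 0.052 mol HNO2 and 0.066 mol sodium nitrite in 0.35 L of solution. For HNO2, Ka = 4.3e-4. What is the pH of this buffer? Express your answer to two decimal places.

pKa = −log(4.3 × 10^-4) = 3.367
pH = pKa + log([A⁻]/[HA]) = 3.367 + log(0.066/0.052)
pH = 3.367 + (+0.104) = 3.47

pH = 3.47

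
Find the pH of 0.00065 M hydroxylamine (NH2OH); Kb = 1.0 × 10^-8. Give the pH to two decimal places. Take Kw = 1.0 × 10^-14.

NH2OH + H2O ⇌ NH3OH+ + OH-
From the ICE table, Kb = [OH-]²/(0.00065 − [OH-]) = 1.0 × 10^-8.
Since Kb ≪ C₀, [OH-] ≈ √(Kb·C₀) = 2.55 × 10^-6 M.
Check: 0.39% ionized — well under 5%, approximation valid.
pOH = −log(2.55 × 10^-6) = 5.59; pH = 14.00 − 5.59 = 8.41

pH = 8.41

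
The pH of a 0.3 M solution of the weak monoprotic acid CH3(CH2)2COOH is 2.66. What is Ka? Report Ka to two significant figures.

[H+] = 10^(-2.66) = 2.19 × 10^-3 M
At equilibrium [HA] = 0.3 − 2.19 × 10^-3 = 2.98 × 10^-1 M
Ka = [H+][A-]/[HA] = (2.19 × 10^-3)² / 2.98 × 10^-1 = 1.6 × 10^-5

Ka = 1.6 × 10^-5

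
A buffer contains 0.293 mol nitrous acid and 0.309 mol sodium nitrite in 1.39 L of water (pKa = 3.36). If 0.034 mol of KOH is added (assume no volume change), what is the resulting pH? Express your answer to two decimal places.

After neutralization: n(HNO2) = 0.259 mol, n(NO2-) = 0.343 mol.
pH = pKa + log(n_NO2-/n_HNO2) = 3.36 + log(0.343/0.259) = 3.36 + (+0.122)

pH = 3.48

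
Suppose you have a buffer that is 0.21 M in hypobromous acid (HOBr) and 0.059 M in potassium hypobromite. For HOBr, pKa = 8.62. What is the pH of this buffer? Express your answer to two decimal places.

Using pH = pKa + log([base]/[acid]) with [base]/[acid] = 0.059/0.21:
pH = 8.62 + (-0.551) = 8.07

pH = 8.07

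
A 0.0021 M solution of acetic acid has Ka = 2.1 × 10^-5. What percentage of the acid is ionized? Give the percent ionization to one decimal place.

CH3COOH ⇌ CH3COO- + H+; let x = [H+] at equilibrium.
Solve x² + 2.1e-05x − 4.41e-08 = 0 → x = 2.00 × 10^-4 M
Fraction ionized = 2.00 × 10^-4 / 0.0021 = 0.0952 → 9.5%

9.5%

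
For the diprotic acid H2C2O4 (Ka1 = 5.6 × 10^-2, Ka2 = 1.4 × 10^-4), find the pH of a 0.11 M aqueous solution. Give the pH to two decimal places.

pH = 1.26

Since Ka1 ≫ Ka2, the first ionization dominates [H+].
Ka1 = x²/(0.11 − x) = 5.6 × 10^-2
Solving the quadratic: x = (−Ka1 + √(Ka1² + 4·Ka1·C₀))/2 = 5.53 × 10^-2 M
pH = −log(5.53 × 10^-2) = 1.26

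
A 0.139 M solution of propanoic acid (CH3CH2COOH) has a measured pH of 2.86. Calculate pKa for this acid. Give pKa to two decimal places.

pKa = 4.86

[H+] = 10^(-2.86) = 1.38 × 10^-3 M
At equilibrium [HA] = 0.139 − 1.38 × 10^-3 = 1.38 × 10^-1 M
Ka = [H+][A-]/[HA] = (1.38 × 10^-3)² / 1.38 × 10^-1 = 1.38 × 10^-5
pKa = -log(1.38 × 10^-5) = 4.86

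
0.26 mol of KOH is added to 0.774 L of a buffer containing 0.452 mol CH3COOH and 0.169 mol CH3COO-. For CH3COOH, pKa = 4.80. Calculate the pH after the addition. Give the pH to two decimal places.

pH = 5.15

OH- converts CH3COOH to CH3COO-: CH3COOH → 0.192 mol, CH3COO- → 0.429 mol.
pH = pKa + log([A⁻]/[HA]) = 4.80 + log(0.429/0.192) = 4.80 +0.349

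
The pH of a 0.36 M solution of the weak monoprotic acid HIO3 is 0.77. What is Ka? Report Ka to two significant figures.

[H+] = 10^(-0.77) = 1.70 × 10^-1 M
At equilibrium [HA] = 0.36 − 1.70 × 10^-1 = 1.90 × 10^-1 M
Ka = [H+][A-]/[HA] = (1.70 × 10^-1)² / 1.90 × 10^-1 = 1.5 × 10^-1

Ka = 1.5 × 10^-1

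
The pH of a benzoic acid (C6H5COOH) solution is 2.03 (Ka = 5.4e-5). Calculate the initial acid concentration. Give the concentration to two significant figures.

[H+] = 10^(-2.03) = 9.33 × 10^-3 M = x
Ka = x²/(C₀ − x) ⇒ C₀ = x + x²/Ka
C₀ = 9.33 × 10^-3 + (9.33 × 10^-3)²/(5.4 × 10^-5) = 1.62 M

C₀ = 1.6 M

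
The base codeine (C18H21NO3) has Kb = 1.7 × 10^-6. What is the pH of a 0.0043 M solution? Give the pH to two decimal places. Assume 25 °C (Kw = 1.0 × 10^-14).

pH = 9.93

C18H21NO3 + H2O ⇌ C18H22NO3+ + OH-
Kb = x²/(0.0043 − x) = 1.7 × 10^-6
Since Kb ≪ C₀, x ≈ √(Kb·C₀) = 8.55 × 10^-5 M.
Check: 2% ionized — well under 5%, approximation valid.
pOH = 4.07, so pH = 14.00 − pOH = 9.93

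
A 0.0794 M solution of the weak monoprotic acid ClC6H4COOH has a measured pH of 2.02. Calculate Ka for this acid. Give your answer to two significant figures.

Ka = 1.3 × 10^-3

[H+] = 10^(-2.02) = 9.55 × 10^-3 M
At equilibrium [HA] = 0.0794 − 9.55 × 10^-3 = 6.98 × 10^-2 M
Ka = [H+][A-]/[HA] = (9.55 × 10^-3)² / 6.98 × 10^-2 = 1.3 × 10^-3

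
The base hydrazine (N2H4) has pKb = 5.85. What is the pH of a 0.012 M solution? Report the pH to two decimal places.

pH = 10.11

N2H4 + H2O ⇌ N2H5+ + OH-
Kb = 10^(−5.85) = 1.41 × 10^-6
From the ICE table, Kb = [OH-]²/(0.012 − [OH-]) = 1.41 × 10^-6.
Since Kb ≪ C₀, [OH-] ≈ √(Kb·C₀) = 1.30 × 10^-4 M.
([OH-]/C₀ = 1.1% < 5%, so the approximation holds.)
pOH = 3.89, so pH = 14.00 − pOH = 10.11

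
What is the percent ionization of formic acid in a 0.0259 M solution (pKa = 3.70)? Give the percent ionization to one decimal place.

8.4%

HCOOH ⇌ HCOO- + H+; let x = [H+] at equilibrium.
Ka = 10^(−3.70) = 2.00 × 10^-4
Solve x² + 0.0002x − 5.18e-06 = 0 → x = 2.18 × 10^-3 M
% ionization = x/C₀ × 100% = 2.18 × 10^-3/0.0259 × 100% = 8.4%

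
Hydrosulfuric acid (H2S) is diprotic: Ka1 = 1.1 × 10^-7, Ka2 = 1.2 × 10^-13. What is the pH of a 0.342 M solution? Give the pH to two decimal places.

Ka1 ≫ Ka2, so treat the first dissociation as the only significant source of H+.
Ka1 = x²/(0.342 − x) = 1.1 × 10^-7
x ≈ √(1.1 × 10^-7 × 0.342) = 1.94 × 10^-4 M
pH = −log(1.94 × 10^-4) = 3.71

pH = 3.71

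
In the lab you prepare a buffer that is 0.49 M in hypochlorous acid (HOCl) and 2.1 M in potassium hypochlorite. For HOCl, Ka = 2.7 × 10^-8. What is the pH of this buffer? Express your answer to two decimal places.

pH = 8.20

pKa = −log(2.7 × 10^-8) = 7.569
Henderson–Hasselbalch: pH = pKa + log([OCl-]/[HOCl]) = 7.569 + log(2.1/0.49)
pH = 7.569 + (+0.632) = 8.20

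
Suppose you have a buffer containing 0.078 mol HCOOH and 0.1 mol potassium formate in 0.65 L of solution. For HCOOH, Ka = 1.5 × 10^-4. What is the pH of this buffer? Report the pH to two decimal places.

pH = 3.93

pKa = −log(1.5 × 10^-4) = 3.824
Using pH = pKa + log([base]/[acid]) with [base]/[acid] = 0.1/0.078:
pH = 3.824 + (+0.108) = 3.93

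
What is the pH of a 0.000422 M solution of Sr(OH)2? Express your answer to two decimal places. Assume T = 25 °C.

Sr(OH)2 is a strong base (each formula unit releases 2 OH-); [OH-] = 0.000844 M.
pOH = -log(0.000844) = 3.07
pH = 14.00 - 3.07 = 10.93

pH = 10.93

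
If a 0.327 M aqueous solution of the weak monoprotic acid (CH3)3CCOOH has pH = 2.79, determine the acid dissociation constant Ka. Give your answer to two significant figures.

Ka = 8.1 × 10^-6

[H+] = 10^(-2.79) = 1.62 × 10^-3 M
At equilibrium [HA] = 0.327 − 1.62 × 10^-3 = 3.25 × 10^-1 M
Ka = [H+][A-]/[HA] = (1.62 × 10^-3)² / 3.25 × 10^-1 = 8.1 × 10^-6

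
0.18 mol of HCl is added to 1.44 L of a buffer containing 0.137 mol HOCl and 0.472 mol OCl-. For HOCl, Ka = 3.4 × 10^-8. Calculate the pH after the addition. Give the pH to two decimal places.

pH = 7.43

Added H+ converts OCl- to HOCl: HOCl → 0.317 mol, OCl- → 0.292 mol.
pKa = −log(3.4 × 10^-8) = 7.469
pH = pKa + log(n_OCl-/n_HOCl) = 7.469 + log(0.292/0.317) = 7.469 + (-0.036)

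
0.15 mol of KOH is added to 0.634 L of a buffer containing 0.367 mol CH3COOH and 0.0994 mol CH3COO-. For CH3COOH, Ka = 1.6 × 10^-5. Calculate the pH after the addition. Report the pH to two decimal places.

OH- converts CH3COOH to CH3COO-: CH3COOH → 0.217 mol, CH3COO- → 0.249 mol.
pKa = −log(1.6 × 10^-5) = 4.796
pH = pKa + log([A⁻]/[HA]) = 4.796 + log(0.249/0.217) = 4.796 +0.060

pH = 4.86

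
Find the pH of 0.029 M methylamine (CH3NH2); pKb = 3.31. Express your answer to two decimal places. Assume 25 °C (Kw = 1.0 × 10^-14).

pH = 11.55

CH3NH2 + H2O ⇌ CH3NH3+ + OH-
Kb = 10^(−3.31) = 4.90 × 10^-4
From the ICE table, Kb = [OH-]²/(0.029 − [OH-]) = 4.90 × 10^-4.
Here C₀/Kb ≈ 59.2, so the small-[OH-] approximation fails. Use the quadratic:
[OH-] = [−0.00049 + √(0.00049² + 5.68e-05)]/2 = 3.53 × 10^-3 M
pOH = −log(3.53 × 10^-3) = 2.45; pH = 14.00 − 2.45 = 11.55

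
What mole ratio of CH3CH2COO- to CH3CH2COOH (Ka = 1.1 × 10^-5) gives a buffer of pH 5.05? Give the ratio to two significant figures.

pKa = -log(1.1 × 10^-5) = 4.959
pH = pKa + log(r) ⇒ log(r) = 5.05 − 4.959 = +0.091
r = [CH3CH2COO-]/[CH3CH2COOH] = 10^(+0.091) = 1.23

ratio = 1.2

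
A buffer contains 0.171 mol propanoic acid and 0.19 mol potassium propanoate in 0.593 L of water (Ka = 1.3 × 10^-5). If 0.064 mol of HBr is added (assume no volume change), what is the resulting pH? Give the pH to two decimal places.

After neutralization: n(CH3CH2COOH) = 0.235 mol, n(CH3CH2COO-) = 0.126 mol.
pKa = −log(1.3 × 10^-5) = 4.886
pH = pKa + log(n_CH3CH2COO-/n_CH3CH2COOH) = 4.886 + log(0.126/0.235) = 4.886 + (-0.271)

pH = 4.62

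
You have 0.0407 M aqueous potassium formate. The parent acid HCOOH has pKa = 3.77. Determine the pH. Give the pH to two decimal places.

HCOO- is the conjugate base of the weak acid HCOOH.
Ka = 10^(−3.77) = 1.70 × 10^-4
Kb = Kw/Ka = 1.0×10^-14 / 1.70 × 10^-4 = 5.88 × 10^-11
From the ICE table, Kb = [OH-]²/(0.0407 − [OH-]) = 5.88 × 10^-11.
Since Kb ≪ C₀, [OH-] ≈ √(Kb·C₀) = 1.55 × 10^-6 M.
pOH = −log(1.55 × 10^-6) = 5.81; pH = 14.00 − 5.81 = 8.19

pH = 8.19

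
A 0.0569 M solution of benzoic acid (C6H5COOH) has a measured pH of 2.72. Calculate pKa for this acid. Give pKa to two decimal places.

pKa = 4.18

[H+] = 10^(-2.72) = 1.91 × 10^-3 M
At equilibrium [HA] = 0.0569 − 1.91 × 10^-3 = 5.50 × 10^-2 M
Ka = [H+][A-]/[HA] = (1.91 × 10^-3)² / 5.50 × 10^-2 = 6.63 × 10^-5
pKa = -log(6.63 × 10^-5) = 4.18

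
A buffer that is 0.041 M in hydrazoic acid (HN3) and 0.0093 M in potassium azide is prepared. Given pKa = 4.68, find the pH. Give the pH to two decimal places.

pH = pKa + log([A⁻]/[HA]) = 4.68 + log(0.0093/0.041)
pH = 4.68 + (-0.644) = 4.04

pH = 4.04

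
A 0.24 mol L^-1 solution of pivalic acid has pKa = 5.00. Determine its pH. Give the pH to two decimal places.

(CH3)3CCOOH ⇌ (CH3)3CCOO- + H+
Ka = 10^(−5.00) = 1.00 × 10^-5
From the ICE table, Ka = x²/(0.24 − x) = 1.00 × 10^-5.
Neglecting x in the denominator: x = √(1.00 × 10^-5 × 0.24) = 1.55 × 10^-3 M
pH = −log(1.55 × 10^-3) = 2.81

pH = 2.81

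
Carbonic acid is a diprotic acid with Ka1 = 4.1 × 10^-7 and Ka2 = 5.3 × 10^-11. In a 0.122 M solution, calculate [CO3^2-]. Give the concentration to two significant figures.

5.3 × 10^-11 M

First ionization gives [H+] ≈ [HCO3-] = 2.24 × 10^-4 M.
Second step: Ka2 = [H+][CO3^2-]/[HCO3-] ≈ [CO3^2-] (since [H+] ≈ [HCO3-]).
So [CO3^2-] ≈ Ka2.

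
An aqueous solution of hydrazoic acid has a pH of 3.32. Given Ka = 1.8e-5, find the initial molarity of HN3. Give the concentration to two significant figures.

C₀ = 1.3 × 10^-2 M

[H+] = 10^(-3.32) = 4.79 × 10^-4 M = x
Ka = x²/(C₀ − x) ⇒ C₀ = x + x²/Ka
C₀ = 4.79 × 10^-4 + (4.79 × 10^-4)²/(1.8 × 10^-5) = 1.32 × 10^-2 M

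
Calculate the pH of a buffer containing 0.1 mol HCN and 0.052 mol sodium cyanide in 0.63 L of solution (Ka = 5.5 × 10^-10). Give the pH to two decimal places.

pH = 8.98

pKa = −log(5.5 × 10^-10) = 9.260
Using pH = pKa + log([base]/[acid]) with [base]/[acid] = 0.052/0.1:
pH = 9.260 + (-0.284) = 8.98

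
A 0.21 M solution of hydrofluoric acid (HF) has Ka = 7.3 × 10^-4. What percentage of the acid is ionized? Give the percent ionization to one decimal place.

HF ⇌ F- + H+; let x = [H+] at equilibrium.
Ka = x²/(C₀ − x); solving the quadratic gives x = 1.20 × 10^-2 M.
% ionization = x/C₀ × 100% = 1.20 × 10^-2/0.21 × 100% = 5.7%

5.7%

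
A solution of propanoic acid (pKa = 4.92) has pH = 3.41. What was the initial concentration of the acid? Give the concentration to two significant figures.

C₀ = 1.3 × 10^-2 M

[H+] = 10^(-3.41) = 3.89 × 10^-4 M = x
Ka = 10^(−4.92) = 1.20 × 10^-5
Ka = x²/(C₀ − x) ⇒ C₀ = x + x²/Ka
C₀ = 3.89 × 10^-4 + (3.89 × 10^-4)²/(1.20 × 10^-5) = 1.30 × 10^-2 M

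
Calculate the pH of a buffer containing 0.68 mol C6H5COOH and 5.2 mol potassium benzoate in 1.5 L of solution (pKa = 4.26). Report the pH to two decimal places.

pH = 5.14

pH = pKa + log([A⁻]/[HA]) = 4.26 + log(5.2/0.68)
pH = 4.26 + (+0.883) = 5.14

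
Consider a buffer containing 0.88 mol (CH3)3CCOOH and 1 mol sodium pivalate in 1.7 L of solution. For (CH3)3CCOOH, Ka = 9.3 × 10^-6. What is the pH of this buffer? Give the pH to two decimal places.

pH = 5.09

pKa = −log(9.3 × 10^-6) = 5.032
Henderson–Hasselbalch: pH = pKa + log([(CH3)3CCOO-]/[(CH3)3CCOOH]) = 5.032 + log(1/0.88)
pH = 5.032 + (+0.056) = 5.09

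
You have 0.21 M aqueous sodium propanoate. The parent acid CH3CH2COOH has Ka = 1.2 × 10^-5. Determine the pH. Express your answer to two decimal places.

CH3CH2COO- is the conjugate base of the weak acid CH3CH2COOH.
Kb = Kw/Ka = 1.0×10^-14 / 1.2 × 10^-5 = 8.33 × 10^-10
Let x = [OH-] at equilibrium. Kb = x²/(0.21 − x).
Since Kb ≪ C₀, x ≈ √(Kb·C₀) = 1.32 × 10^-5 M.
pOH = −log(1.32 × 10^-5) = 4.88; pH = 14.00 − 4.88 = 9.12

pH = 9.12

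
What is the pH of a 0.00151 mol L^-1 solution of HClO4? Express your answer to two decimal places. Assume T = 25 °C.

pH = 2.82

HClO4 is a strong acid and dissociates completely, so [H+] = 0.00151 M.
pH = -log(0.00151) = 2.82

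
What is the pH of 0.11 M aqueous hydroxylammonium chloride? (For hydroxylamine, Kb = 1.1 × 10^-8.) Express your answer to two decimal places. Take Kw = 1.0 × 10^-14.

NH3OH+ is the conjugate acid of the weak base NH2OH.
Ka = Kw/Kb = 1.0×10^-14 / 1.1 × 10^-8 = 9.09 × 10^-7
Ka = [H+]²/(0.11 − [H+]) = 9.09 × 10^-7
Since Ka ≪ C₀, [H+] ≈ √(Ka·C₀) = 3.16 × 10^-4 M.
pH = −log[H+] = −log(3.16 × 10^-4) = 3.50

pH = 3.50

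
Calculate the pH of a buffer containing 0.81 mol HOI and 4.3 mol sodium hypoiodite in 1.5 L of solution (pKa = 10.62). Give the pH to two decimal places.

pH = 11.34

Using pH = pKa + log([base]/[acid]) with [base]/[acid] = 4.3/0.81:
pH = 10.62 + (+0.725) = 11.34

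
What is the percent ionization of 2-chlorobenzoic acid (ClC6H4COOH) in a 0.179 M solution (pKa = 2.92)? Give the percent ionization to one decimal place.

7.9%

ClC6H4COOH ⇌ ClC6H4COO- + H+; let x = [H+] at equilibrium.
Ka = 10^(−2.92) = 1.20 × 10^-3
Ka = x²/(C₀ − x); solving the quadratic gives x = 1.41 × 10^-2 M.
Fraction ionized = 1.41 × 10^-2 / 0.179 = 0.0788 → 7.9%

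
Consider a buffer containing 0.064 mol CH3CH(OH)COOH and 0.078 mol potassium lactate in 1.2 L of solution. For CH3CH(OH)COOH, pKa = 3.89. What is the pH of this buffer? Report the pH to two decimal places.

pH = 3.98

Using pH = pKa + log([base]/[acid]) with [base]/[acid] = 0.078/0.064:
pH = 3.89 + (+0.086) = 3.98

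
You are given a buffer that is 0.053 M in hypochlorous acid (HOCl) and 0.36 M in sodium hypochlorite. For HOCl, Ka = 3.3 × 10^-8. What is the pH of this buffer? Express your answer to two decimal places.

pH = 8.31

pKa = −log(3.3 × 10^-8) = 7.481
Henderson–Hasselbalch: pH = pKa + log([OCl-]/[HOCl]) = 7.481 + log(0.36/0.053)
pH = 7.481 + (+0.832) = 8.31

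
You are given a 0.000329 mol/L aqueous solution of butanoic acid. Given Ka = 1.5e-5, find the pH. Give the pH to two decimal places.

CH3(CH2)2COOH ⇌ CH3(CH2)2COO- + H+
Ka = [H+]²/(0.000329 − [H+]) = 1.5 × 10^-5
The 5% rule fails; solving [H+]² + Ka·[H+] − Ka·C₀ = 0 exactly:
[H+] = (−Ka + √(Ka² + 4·Ka·C₀))/2 = 6.31 × 10^-5 M
pH = −log(6.31 × 10^-5) = 4.20

pH = 4.20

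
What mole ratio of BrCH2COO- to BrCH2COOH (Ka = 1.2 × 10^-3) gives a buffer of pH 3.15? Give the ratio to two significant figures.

pKa = -log(1.2 × 10^-3) = 2.921
pH = pKa + log(r) ⇒ log(r) = 3.15 − 2.921 = +0.229
r = [BrCH2COO-]/[BrCH2COOH] = 10^(+0.229) = 1.69

ratio = 1.7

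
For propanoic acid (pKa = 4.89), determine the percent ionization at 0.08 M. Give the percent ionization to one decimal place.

CH3CH2COOH ⇌ CH3CH2COO- + H+; let x = [H+] at equilibrium.
Ka = 10^(−4.89) = 1.29 × 10^-5
x ≈ √(Ka·C₀) = √(1.29 × 10^-5 × 0.08) = 1.02 × 10^-3 M
% ionization = x/C₀ × 100% = 1.02 × 10^-3/0.08 × 100% = 1.3%

1.3%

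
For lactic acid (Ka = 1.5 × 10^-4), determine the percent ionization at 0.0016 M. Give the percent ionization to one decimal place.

CH3CH(OH)COOH ⇌ CH3CH(OH)COO- + H+; let x = [H+] at equilibrium.
Solve x² + 0.00015x − 2.4e-07 = 0 → x = 4.21 × 10^-4 M
% ionization = x/C₀ × 100% = 4.21 × 10^-4/0.0016 × 100% = 26.3%

26.3%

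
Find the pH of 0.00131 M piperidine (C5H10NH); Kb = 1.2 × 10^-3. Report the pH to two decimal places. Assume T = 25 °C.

C5H10NH + H2O ⇌ C5H10NH2+ + OH-
Let x = [OH-] at equilibrium. Kb = x²/(0.00131 − x).
The 5% rule fails; solving x² + Kb·x − Kb·C₀ = 0 exactly:
x = (−Kb + √(Kb² + 4·Kb·C₀))/2 = 7.90 × 10^-4 M
pOH = −log(7.90 × 10^-4) = 3.10; pH = 14.00 − 3.10 = 10.90

pH = 10.90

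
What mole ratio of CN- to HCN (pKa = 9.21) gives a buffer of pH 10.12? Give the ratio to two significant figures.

ratio = 8.1

pH = pKa + log(r) ⇒ log(r) = 10.12 − 9.21 = +0.91
r = [CN-]/[HCN] = 10^(+0.91) = 8.13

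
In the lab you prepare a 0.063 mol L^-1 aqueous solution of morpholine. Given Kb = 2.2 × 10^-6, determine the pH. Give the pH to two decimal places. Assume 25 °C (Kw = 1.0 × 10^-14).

pH = 10.57

C4H8ONH + H2O ⇌ C4H8ONH2+ + OH-
From the ICE table, Kb = [OH-]²/(0.063 − [OH-]) = 2.2 × 10^-6.
Neglecting [OH-] in the denominator: [OH-] = √(2.2 × 10^-6 × 0.063) = 3.72 × 10^-4 M
Check: 0.59% ionized — well under 5%, approximation valid.
pOH = −log(3.72 × 10^-4) = 3.43; pH = 14.00 − 3.43 = 10.57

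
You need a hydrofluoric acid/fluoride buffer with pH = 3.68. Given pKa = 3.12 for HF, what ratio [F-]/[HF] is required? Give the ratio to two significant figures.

pH = pKa + log(r) ⇒ log(r) = 3.68 − 3.12 = +0.56
r = [F-]/[HF] = 10^(+0.56) = 3.63

ratio = 3.6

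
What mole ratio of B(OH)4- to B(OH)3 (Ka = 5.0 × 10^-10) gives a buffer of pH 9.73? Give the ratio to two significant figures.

ratio = 2.7

pKa = -log(5.0 × 10^-10) = 9.301
pH = pKa + log(r) ⇒ log(r) = 9.73 − 9.301 = +0.429
r = [B(OH)4-]/[B(OH)3] = 10^(+0.429) = 2.69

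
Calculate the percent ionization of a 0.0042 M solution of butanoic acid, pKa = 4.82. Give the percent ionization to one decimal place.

5.8%

CH3(CH2)2COOH ⇌ CH3(CH2)2COO- + H+; let x = [H+] at equilibrium.
Ka = 10^(−4.82) = 1.51 × 10^-5
Solve x² + 1.51e-05x − 6.34e-08 = 0 → x = 2.44 × 10^-4 M
% ionization = x/C₀ × 100% = 2.44 × 10^-4/0.0042 × 100% = 5.8%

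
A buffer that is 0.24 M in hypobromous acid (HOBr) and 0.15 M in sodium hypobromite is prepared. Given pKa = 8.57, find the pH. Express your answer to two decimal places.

pH = pKa + log([A⁻]/[HA]) = 8.57 + log(0.15/0.24)
pH = 8.57 + (-0.204) = 8.37

pH = 8.37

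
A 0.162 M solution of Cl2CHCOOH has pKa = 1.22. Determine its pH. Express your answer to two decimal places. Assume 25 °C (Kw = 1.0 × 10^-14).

Cl2CHCOOH ⇌ Cl2CHCOO- + H+
Ka = 10^(−1.22) = 6.03 × 10^-2
From the ICE table, Ka = x²/(0.162 − x) = 6.03 × 10^-2.
The 5% rule fails; solving x² + Ka·x − Ka·C₀ = 0 exactly:
x = [−0.0603 + √(0.0603² + 0.0391)]/2 = 7.32 × 10^-2 M
pH = −log[H+] = −log(7.32 × 10^-2) = 1.14

pH = 1.14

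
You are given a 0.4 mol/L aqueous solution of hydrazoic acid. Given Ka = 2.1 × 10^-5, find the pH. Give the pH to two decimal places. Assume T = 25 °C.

pH = 2.54

HN3 ⇌ N3- + H+
From the ICE table, Ka = [H+]²/(0.4 − [H+]) = 2.1 × 10^-5.
Assume [H+] ≪ 0.4: [H+] ≈ √(2.1 × 10^-5 × 0.4) = 2.90 × 10^-3 M
pH = −log(2.90 × 10^-3) = 2.54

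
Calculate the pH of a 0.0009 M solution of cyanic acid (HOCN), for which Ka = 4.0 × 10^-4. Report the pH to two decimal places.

pH = 3.36

HOCN ⇌ OCN- + H+
From the ICE table, Ka = [H+]²/(0.0009 − [H+]) = 4.0 × 10^-4.
[H+] is not negligible relative to C₀; solve [H+]² + 0.0004·[H+] − 3.6e-07 = 0.
[H+] = (−Ka + √(Ka² + 4·Ka·C₀))/2 = 4.32 × 10^-4 M
pH = −log[H+] = −log(4.32 × 10^-4) = 3.36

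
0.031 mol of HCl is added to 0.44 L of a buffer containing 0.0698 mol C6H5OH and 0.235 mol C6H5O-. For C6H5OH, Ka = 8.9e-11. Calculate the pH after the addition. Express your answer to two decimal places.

After neutralization: n(C6H5OH) = 0.101 mol, n(C6H5O-) = 0.204 mol.
pKa = −log(8.9 × 10^-11) = 10.051
pH = pKa + log([A⁻]/[HA]) = 10.051 + log(0.204/0.101) = 10.051 +0.305

pH = 10.36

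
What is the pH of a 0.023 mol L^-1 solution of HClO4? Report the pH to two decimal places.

HClO4 is a strong acid and dissociates completely, so [H+] = 0.023 M.
pH = -log(0.023) = 1.64

pH = 1.64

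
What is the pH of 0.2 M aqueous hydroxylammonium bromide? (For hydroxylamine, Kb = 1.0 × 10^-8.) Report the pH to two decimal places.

pH = 3.35

NH3OH+ is the conjugate acid of the weak base NH2OH.
Ka = Kw/Kb = 1.0×10^-14 / 1.0 × 10^-8 = 1.00 × 10^-6
From the ICE table, Ka = [H+]²/(0.2 − [H+]) = 1.00 × 10^-6.
Since Ka ≪ C₀, [H+] ≈ √(Ka·C₀) = 4.47 × 10^-4 M.
Check: 0.22% ionized — well under 5%, approximation valid.
pH = −log(4.47 × 10^-4) = 3.35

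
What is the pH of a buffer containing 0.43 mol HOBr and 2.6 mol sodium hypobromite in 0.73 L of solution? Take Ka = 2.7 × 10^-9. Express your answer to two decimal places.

pKa = −log(2.7 × 10^-9) = 8.569
pH = pKa + log([A⁻]/[HA]) = 8.569 + log(2.6/0.43)
pH = 8.569 + (+0.782) = 9.35

pH = 9.35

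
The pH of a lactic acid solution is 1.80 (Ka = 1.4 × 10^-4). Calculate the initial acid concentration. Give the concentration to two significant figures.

[H+] = 10^(-1.80) = 1.58 × 10^-2 M = x
Ka = x²/(C₀ − x) ⇒ C₀ = x + x²/Ka
C₀ = 1.58 × 10^-2 + (1.58 × 10^-2)²/(1.4 × 10^-4) = 1.80 M

C₀ = 1.8 M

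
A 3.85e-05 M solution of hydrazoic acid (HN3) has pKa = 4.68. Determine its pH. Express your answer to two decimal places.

HN3 ⇌ N3- + H+
Ka = 10^(−4.68) = 2.09 × 10^-5
Ka = [H+]²/(3.85e-05 − [H+]) = 2.09 × 10^-5
[H+] is not negligible relative to C₀; solve [H+]² + 2.09e-05·[H+] − 8.05e-10 = 0.
[H+] = [−2.09e-05 + √(2.09e-05² + 3.22e-09)]/2 = 1.98 × 10^-5 M
pH = −log[H+] = −log(1.98 × 10^-5) = 4.70

pH = 4.70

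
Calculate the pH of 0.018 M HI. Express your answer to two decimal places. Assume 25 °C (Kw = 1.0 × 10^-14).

HI is a strong acid and dissociates completely, so [H+] = 0.018 M.
pH = -log(0.018) = 1.74

pH = 1.74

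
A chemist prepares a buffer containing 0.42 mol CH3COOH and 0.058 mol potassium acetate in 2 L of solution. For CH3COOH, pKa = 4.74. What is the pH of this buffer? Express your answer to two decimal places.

pH = 3.88

Using pH = pKa + log([base]/[acid]) with [base]/[acid] = 0.058/0.42:
pH = 4.74 + (-0.860) = 3.88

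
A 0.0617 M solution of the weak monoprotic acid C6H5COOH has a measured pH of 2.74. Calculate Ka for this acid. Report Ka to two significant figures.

Ka = 5.5 × 10^-5

[H+] = 10^(-2.74) = 1.82 × 10^-3 M
At equilibrium [HA] = 0.0617 − 1.82 × 10^-3 = 5.99 × 10^-2 M
Ka = [H+][A-]/[HA] = (1.82 × 10^-3)² / 5.99 × 10^-2 = 5.5 × 10^-5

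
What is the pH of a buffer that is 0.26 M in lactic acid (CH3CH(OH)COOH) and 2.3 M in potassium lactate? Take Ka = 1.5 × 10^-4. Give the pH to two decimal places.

pH = 4.77

pKa = −log(1.5 × 10^-4) = 3.824
Using pH = pKa + log([base]/[acid]) with [base]/[acid] = 2.3/0.26:
pH = 3.824 + (+0.947) = 4.77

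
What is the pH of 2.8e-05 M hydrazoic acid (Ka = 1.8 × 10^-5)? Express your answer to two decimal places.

HN3 ⇌ N3- + H+
Ka = x²/(2.8e-05 − x) = 1.8 × 10^-5
The 5% rule fails; solving x² + Ka·x − Ka·C₀ = 0 exactly:
x = (−Ka + √(Ka² + 4·Ka·C₀))/2 = 1.52 × 10^-5 M
pH = −log[H+] = −log(1.52 × 10^-5) = 4.82

pH = 4.82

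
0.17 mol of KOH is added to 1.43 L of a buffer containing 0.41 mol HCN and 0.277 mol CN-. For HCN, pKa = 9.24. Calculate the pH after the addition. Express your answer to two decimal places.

OH- converts HCN to CN-: HCN → 0.24 mol, CN- → 0.447 mol.
Henderson–Hasselbalch with mole ratio 0.447/0.24: pH = 9.24 + (+0.270)

pH = 9.51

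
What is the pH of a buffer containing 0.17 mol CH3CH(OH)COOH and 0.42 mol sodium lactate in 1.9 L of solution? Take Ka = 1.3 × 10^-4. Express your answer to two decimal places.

pKa = −log(1.3 × 10^-4) = 3.886
Using pH = pKa + log([base]/[acid]) with [base]/[acid] = 0.42/0.17:
pH = 3.886 + (+0.393) = 4.28

pH = 4.28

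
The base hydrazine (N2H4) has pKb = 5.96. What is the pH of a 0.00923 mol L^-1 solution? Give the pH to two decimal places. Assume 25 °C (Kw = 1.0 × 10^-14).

N2H4 + H2O ⇌ N2H5+ + OH-
Kb = 10^(−5.96) = 1.10 × 10^-6
From the ICE table, Kb = [OH-]²/(0.00923 − [OH-]) = 1.10 × 10^-6.
Since Kb ≪ C₀, [OH-] ≈ √(Kb·C₀) = 1.01 × 10^-4 M.
Check: 1.1% ionized — well under 5%, approximation valid.
pOH = 4.00, so pH = 14.00 − pOH = 10.00

pH = 10.00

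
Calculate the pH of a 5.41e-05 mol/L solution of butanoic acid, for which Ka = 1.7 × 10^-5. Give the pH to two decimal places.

pH = 4.64

CH3(CH2)2COOH ⇌ CH3(CH2)2COO- + H+
Let x = [H+] at equilibrium. Ka = x²/(5.41e-05 − x).
Here C₀/Ka ≈ 3.18, so the small-x approximation fails. Use the quadratic:
x = [−1.7e-05 + √(1.7e-05² + 3.68e-09)]/2 = 2.30 × 10^-5 M
pH = −log(2.30 × 10^-5) = 4.64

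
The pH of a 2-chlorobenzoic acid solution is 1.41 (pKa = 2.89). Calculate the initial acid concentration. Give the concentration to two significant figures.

C₀ = 1.2 M

[H+] = 10^(-1.41) = 3.89 × 10^-2 M = x
Ka = 10^(−2.89) = 1.29 × 10^-3
Ka = x²/(C₀ − x) ⇒ C₀ = x + x²/Ka
C₀ = 3.89 × 10^-2 + (3.89 × 10^-2)²/(1.29 × 10^-3) = 1.21 M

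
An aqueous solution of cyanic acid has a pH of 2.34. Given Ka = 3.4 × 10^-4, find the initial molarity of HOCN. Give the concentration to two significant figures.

C₀ = 6.6 × 10^-2 M

[H+] = 10^(-2.34) = 4.57 × 10^-3 M = x
Ka = x²/(C₀ − x) ⇒ C₀ = x + x²/Ka
C₀ = 4.57 × 10^-3 + (4.57 × 10^-3)²/(3.4 × 10^-4) = 6.60 × 10^-2 M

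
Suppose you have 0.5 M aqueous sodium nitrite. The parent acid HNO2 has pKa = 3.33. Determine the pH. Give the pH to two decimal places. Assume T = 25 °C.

NO2- is the conjugate base of the weak acid HNO2.
Ka = 10^(−3.33) = 4.68 × 10^-4
Kb = Kw/Ka = 1.0×10^-14 / 4.68 × 10^-4 = 2.14 × 10^-11
Kb = [OH-]²/(0.5 − [OH-]) = 2.14 × 10^-11
Assume [OH-] ≪ 0.5: [OH-] ≈ √(2.14 × 10^-11 × 0.5) = 3.27 × 10^-6 M
([OH-]/C₀ = 0.00065% < 5%, so the approximation holds.)
pOH = 5.49, so pH = 14.00 − pOH = 8.51

pH = 8.51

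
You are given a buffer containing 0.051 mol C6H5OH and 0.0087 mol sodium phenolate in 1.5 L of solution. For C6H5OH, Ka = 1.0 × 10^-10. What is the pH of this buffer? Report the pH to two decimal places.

pKa = −log(1.0 × 10^-10) = 10.000
Henderson–Hasselbalch: pH = pKa + log([C6H5O-]/[C6H5OH]) = 10.000 + log(0.0087/0.051)
pH = 10.000 + (-0.768) = 9.23

pH = 9.23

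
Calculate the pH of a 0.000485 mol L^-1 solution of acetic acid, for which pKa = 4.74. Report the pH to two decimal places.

pH = 4.07

CH3COOH ⇌ CH3COO- + H+
Ka = 10^(−4.74) = 1.82 × 10^-5
From the ICE table, Ka = x²/(0.000485 − x) = 1.82 × 10^-5.
x is not negligible relative to C₀; solve x² + 1.82e-05·x − 8.83e-09 = 0.
x = [−1.82e-05 + √(1.82e-05² + 3.53e-08)]/2 = 8.53 × 10^-5 M
pH = −log[H+] = −log(8.53 × 10^-5) = 4.07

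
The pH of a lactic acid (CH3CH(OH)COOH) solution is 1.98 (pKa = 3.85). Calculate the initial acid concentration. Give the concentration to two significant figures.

[H+] = 10^(-1.98) = 1.05 × 10^-2 M = x
Ka = 10^(−3.85) = 1.41 × 10^-4
Ka = x²/(C₀ − x) ⇒ C₀ = x + x²/Ka
C₀ = 1.05 × 10^-2 + (1.05 × 10^-2)²/(1.41 × 10^-4) = 7.92 × 10^-1 M

C₀ = 7.9 × 10^-1 M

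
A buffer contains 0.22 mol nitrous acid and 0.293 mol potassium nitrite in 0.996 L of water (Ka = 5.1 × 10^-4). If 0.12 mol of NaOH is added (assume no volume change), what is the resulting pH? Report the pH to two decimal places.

pH = 3.91

After neutralization: n(HNO2) = 0.1 mol, n(NO2-) = 0.413 mol.
pKa = −log(5.1 × 10^-4) = 3.292
pH = pKa + log(n_NO2-/n_HNO2) = 3.292 + log(0.413/0.1) = 3.292 + (+0.616)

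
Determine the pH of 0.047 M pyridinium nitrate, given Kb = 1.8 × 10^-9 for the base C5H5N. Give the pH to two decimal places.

C5H5NH+ is the conjugate acid of the weak base C5H5N.
Ka = Kw/Kb = 1.0×10^-14 / 1.8 × 10^-9 = 5.56 × 10^-6
Ka = x²/(0.047 − x) = 5.56 × 10^-6
Assume x ≪ 0.047: x ≈ √(5.56 × 10^-6 × 0.047) = 5.11 × 10^-4 M
pH = −log(5.11 × 10^-4) = 3.29

pH = 3.29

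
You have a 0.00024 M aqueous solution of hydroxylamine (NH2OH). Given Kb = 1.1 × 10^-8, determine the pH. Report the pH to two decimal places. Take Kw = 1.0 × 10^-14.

NH2OH + H2O ⇌ NH3OH+ + OH-
From the ICE table, Kb = [OH-]²/(0.00024 − [OH-]) = 1.1 × 10^-8.
Assume [OH-] ≪ 0.00024: [OH-] ≈ √(1.1 × 10^-8 × 0.00024) = 1.62 × 10^-6 M
pOH = 5.79, so pH = 14.00 − pOH = 8.21

pH = 8.21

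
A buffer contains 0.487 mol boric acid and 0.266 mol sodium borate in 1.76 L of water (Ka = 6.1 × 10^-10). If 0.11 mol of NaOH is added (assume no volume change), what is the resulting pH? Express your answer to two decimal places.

pH = 9.21

OH- converts B(OH)3 to B(OH)4-: B(OH)3 → 0.377 mol, B(OH)4- → 0.376 mol.
pKa = −log(6.1 × 10^-10) = 9.215
Henderson–Hasselbalch with mole ratio 0.376/0.377: pH = 9.215 + (-0.001)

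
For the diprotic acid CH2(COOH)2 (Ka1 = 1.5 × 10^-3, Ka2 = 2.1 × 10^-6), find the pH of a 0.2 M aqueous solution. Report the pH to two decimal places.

Ka1 ≫ Ka2, so treat the first dissociation as the only significant source of H+.
Ka1 = x²/(0.2 − x) = 1.5 × 10^-3
Solving the quadratic: x = (−Ka1 + √(Ka1² + 4·Ka1·C₀))/2 = 1.66 × 10^-2 M
pH = −log(1.66 × 10^-2) = 1.78

pH = 1.78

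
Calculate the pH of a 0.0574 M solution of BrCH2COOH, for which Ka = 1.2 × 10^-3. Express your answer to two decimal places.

pH = 2.11

BrCH2COOH ⇌ BrCH2COO- + H+
Let x = [H+] at equilibrium. Ka = x²/(0.0574 − x).
The 5% rule fails; solving x² + Ka·x − Ka·C₀ = 0 exactly:
x = (−Ka + √(Ka² + 4·Ka·C₀))/2 = 7.72 × 10^-3 M
pH = −log(7.72 × 10^-3) = 2.11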